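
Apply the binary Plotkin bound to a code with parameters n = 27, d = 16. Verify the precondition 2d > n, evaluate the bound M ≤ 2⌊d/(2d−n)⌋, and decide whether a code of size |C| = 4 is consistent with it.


Plotkin bound M ≤ 6; given |C| = 4 ≤ bound (satisfied).

Check applicability: 2d = 32, n = 27.
2d − n = 5 > 0, so Plotkin applies.
Compute d/(2d−n) = 16/5 ≈ 3.2000.
⌊d/(2d−n)⌋ = 3.
Plotkin bound: M ≤ 2·3 = 6.
Given |C| = 4, check: satisfied.
This |C| is below the Plotkin bound.


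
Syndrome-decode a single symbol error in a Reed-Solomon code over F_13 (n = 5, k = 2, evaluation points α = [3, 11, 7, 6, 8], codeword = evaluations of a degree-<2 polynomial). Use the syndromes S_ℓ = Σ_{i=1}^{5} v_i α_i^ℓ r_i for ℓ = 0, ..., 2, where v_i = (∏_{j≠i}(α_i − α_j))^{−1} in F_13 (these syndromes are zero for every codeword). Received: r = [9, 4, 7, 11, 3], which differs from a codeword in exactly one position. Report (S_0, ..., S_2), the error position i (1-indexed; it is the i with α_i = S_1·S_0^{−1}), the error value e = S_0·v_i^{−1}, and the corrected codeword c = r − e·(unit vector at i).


S = (1, 3, 9), error at position 1, error magnitude e = 12, c = [10, 4, 7, 11, 3].

Step 1: column multipliers v_i = (∏_{j≠i}(α_i − α_j))^{−1} mod 13.
  i = 1 (α = 3): (3−11)(3−7)(3−6)(3−8) = (−8)·(−4)·(−3)·(−5) = 480 ≡ 12, so v_1 = 12^{−1} = 12 (mod 13).
  i = 2 (α = 11): (11−3)(11−7)(11−6)(11−8) = 8·4·5·3 = 480 ≡ 12, so v_2 = 12^{−1} = 12 (mod 13).
  i = 3 (α = 7): (7−3)(7−11)(7−6)(7−8) = 4·(−4)·1·(−1) = 16 ≡ 3, so v_3 = 3^{−1} = 9 (mod 13).
  i = 4 (α = 6): (6−3)(6−11)(6−7)(6−8) = 3·(−5)·(−1)·(−2) = −30 ≡ 9, so v_4 = 9^{−1} = 3 (mod 13).
  i = 5 (α = 8): (8−3)(8−11)(8−7)(8−6) = 5·(−3)·1·2 = −30 ≡ 9, so v_5 = 9^{−1} = 3 (mod 13).
  v = [12, 12, 9, 3, 3].
Step 2: syndromes of r = [9, 4, 7, 11, 3] (all sums mod 13).
  S_0 = Σ v_i r_i = 12·9 + 12·4 + 9·7 + 3·11 + 3·3 = 261 ≡ 1.
  S_1 = Σ v_i α_i r_i = 12·3·9 + 12·11·4 + 9·7·7 + 3·6·11 + 3·8·3 = 1563 ≡ 3.
  α_i^2 mod 13 = [9, 4, 10, 10, 12].
  S_2 = Σ v_i α_i^2 r_i = 12·9·9 + 12·4·4 + 9·10·7 + 3·10·11 + 3·12·3 = 2232 ≡ 9.
  S = (1, 3, 9) ≠ 0, so r is not a codeword (an error is present).
Step 3: locate the error. For a single error e at position i, S_ℓ = v_i·e·α_i^ℓ, so α_err = S_1/S_0.
  S_0^{−1} = 1^{−1} = 1 (mod 13), so α_err = 3·1 = 3 ≡ 3 = α_1. Error position i = 1.
  Consistency check: S_2/S_1 = 9·9 = 81 ≡ 3 = α_err ✓ (single-error assumption holds).
Step 4: error magnitude e = S_0/v_1 = S_0·∏_{j≠1}(α_1 − α_j) = 1·12 = 12 ≡ 12 (mod 13).
Step 5: correct position 1: c_1 = r_1 − e = 9 − 12 ≡ 10 (mod 13). Hence c = [10, 4, 7, 11, 3].
  Check: interpolating c through the α_i gives m(x) = 9 + 9·x (degree < 2) with m(α_i) = c_i for every i, so c is indeed a codeword.


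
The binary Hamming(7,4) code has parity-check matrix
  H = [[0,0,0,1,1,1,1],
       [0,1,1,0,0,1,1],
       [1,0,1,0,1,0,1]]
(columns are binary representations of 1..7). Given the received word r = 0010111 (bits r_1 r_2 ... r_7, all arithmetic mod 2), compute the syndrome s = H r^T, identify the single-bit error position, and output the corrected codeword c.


s = (1, 1, 1)^T, error position = 7, corrected codeword c = 0010110

Compute s = H r^T mod 2 one row at a time:
  s_1 = 0 + 1 + 1 + 1 = 3 ≡ 1 (mod 2).
  s_2 = 0 + 1 + 1 + 1 = 3 ≡ 1 (mod 2).
  s_3 = 0 + 1 + 1 + 1 = 3 ≡ 1 (mod 2).
s = (1, 1, 1)^T — this equals column 7 of H (binary 111), so error is at position 7.
Correct: flip bit 7 of r = 0010111 to get c = 0010110.


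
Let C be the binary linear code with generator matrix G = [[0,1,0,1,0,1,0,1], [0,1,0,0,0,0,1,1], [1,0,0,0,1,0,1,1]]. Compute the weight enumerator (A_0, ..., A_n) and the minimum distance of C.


Weight distribution: A_0 = 1, A_3 = 3, A_4 = 2, A_5 = 1, A_6 = 1. Minimum distance d = 3.

Enumerate all 2^3 = 8 messages m ∈ F_2^3.
For each, compute codeword c = mG in F_2^8, then tally its weight.
  m = 000 → c = 00000000, weight = 0.
  m = 100 → c = 01010101, weight = 4.
  m = 010 → c = 01000011, weight = 3.
  m = 110 → c = 00010110, weight = 3.
  m = 001 → c = 10001011, weight = 4.
  m = 101 → c = 11011110, weight = 6.
  m = 011 → c = 11001000, weight = 3.
  m = 111 → c = 10011101, weight = 5.
Tally weights:
  weight 0: 1 codewords.
  weight 3: 3 codewords.
  weight 4: 2 codewords.
  weight 5: 1 codewords.
  weight 6: 1 codewords.
Minimum distance d = smallest w > 0 with A_w > 0 = 3.
Sanity: Σ A_w = 8 = 2^3 = 8 ✓.


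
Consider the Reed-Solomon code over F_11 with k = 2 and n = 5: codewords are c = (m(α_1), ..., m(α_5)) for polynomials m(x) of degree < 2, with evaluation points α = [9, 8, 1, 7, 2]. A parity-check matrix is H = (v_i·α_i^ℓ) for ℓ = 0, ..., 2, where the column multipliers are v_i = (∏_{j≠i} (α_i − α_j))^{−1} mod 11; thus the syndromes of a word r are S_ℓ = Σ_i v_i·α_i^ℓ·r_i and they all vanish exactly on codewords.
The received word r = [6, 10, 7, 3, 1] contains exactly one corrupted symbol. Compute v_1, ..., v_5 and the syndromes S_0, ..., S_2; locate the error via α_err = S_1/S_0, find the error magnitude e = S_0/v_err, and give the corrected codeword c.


S = (4, 4, 4), error at position 3, error magnitude e = 2, c = [6, 10, 5, 3, 1].

Step 1: column multipliers v_i = (∏_{j≠i}(α_i − α_j))^{−1} mod 11.
  i = 1 (α = 9): (9−8)(9−1)(9−7)(9−2) = 1·8·2·7 = 112 ≡ 2, so v_1 = 2^{−1} = 6 (mod 11).
  i = 2 (α = 8): (8−9)(8−1)(8−7)(8−2) = (−1)·7·1·6 = −42 ≡ 2, so v_2 = 2^{−1} = 6 (mod 11).
  i = 3 (α = 1): (1−9)(1−8)(1−7)(1−2) = (−8)·(−7)·(−6)·(−1) = 336 ≡ 6, so v_3 = 6^{−1} = 2 (mod 11).
  i = 4 (α = 7): (7−9)(7−8)(7−1)(7−2) = (−2)·(−1)·6·5 = 60 ≡ 5, so v_4 = 5^{−1} = 9 (mod 11).
  i = 5 (α = 2): (2−9)(2−8)(2−1)(2−7) = (−7)·(−6)·1·(−5) = −210 ≡ 10, so v_5 = 10^{−1} = 10 (mod 11).
  v = [6, 6, 2, 9, 10].
Step 2: syndromes of r = [6, 10, 7, 3, 1] (all sums mod 11).
  S_0 = Σ v_i r_i = 6·6 + 6·10 + 2·7 + 9·3 + 10·1 = 147 ≡ 4.
  S_1 = Σ v_i α_i r_i = 6·9·6 + 6·8·10 + 2·1·7 + 9·7·3 + 10·2·1 = 1027 ≡ 4.
  α_i^2 mod 11 = [4, 9, 1, 5, 4].
  S_2 = Σ v_i α_i^2 r_i = 6·4·6 + 6·9·10 + 2·1·7 + 9·5·3 + 10·4·1 = 873 ≡ 4.
  S = (4, 4, 4) ≠ 0, so r is not a codeword (an error is present).
Step 3: locate the error. For a single error e at position i, S_ℓ = v_i·e·α_i^ℓ, so α_err = S_1/S_0.
  S_0^{−1} = 4^{−1} = 3 (mod 11), so α_err = 4·3 = 12 ≡ 1 = α_3. Error position i = 3.
  Consistency check: S_2/S_1 = 4·3 = 12 ≡ 1 = α_err ✓ (single-error assumption holds).
Step 4: error magnitude e = S_0/v_3 = S_0·∏_{j≠3}(α_3 − α_j) = 4·6 = 24 ≡ 2 (mod 11).
Step 5: correct position 3: c_3 = r_3 − e = 7 − 2 ≡ 5 (mod 11). Hence c = [6, 10, 5, 3, 1].
  Check: interpolating c through the α_i gives m(x) = 9 + 7·x (degree < 2) with m(α_i) = c_i for every i, so c is indeed a codeword.


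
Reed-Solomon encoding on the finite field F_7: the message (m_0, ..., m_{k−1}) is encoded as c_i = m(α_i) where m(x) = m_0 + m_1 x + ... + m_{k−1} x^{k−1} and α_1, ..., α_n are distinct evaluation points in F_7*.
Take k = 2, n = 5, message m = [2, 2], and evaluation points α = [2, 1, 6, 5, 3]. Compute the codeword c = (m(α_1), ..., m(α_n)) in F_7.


c = [6, 4, 0, 5, 1]

Message polynomial: m(x) = 2 + 2·x (mod 7).
For each evaluation point α_i, compute m(α_i) mod 7:
  α_1 = 2: Horner steps 2 → 6, so m(2) = 6.
  α_2 = 1: Horner steps 2 → 4, so m(1) = 4.
  α_3 = 6: Horner steps 2 → 0, so m(6) = 0.
  α_4 = 5: Horner steps 2 → 5, so m(5) = 5.
  α_5 = 3: Horner steps 2 → 1, so m(3) = 1.
Codeword c = [6, 4, 0, 5, 1] ∈ F_7^5.


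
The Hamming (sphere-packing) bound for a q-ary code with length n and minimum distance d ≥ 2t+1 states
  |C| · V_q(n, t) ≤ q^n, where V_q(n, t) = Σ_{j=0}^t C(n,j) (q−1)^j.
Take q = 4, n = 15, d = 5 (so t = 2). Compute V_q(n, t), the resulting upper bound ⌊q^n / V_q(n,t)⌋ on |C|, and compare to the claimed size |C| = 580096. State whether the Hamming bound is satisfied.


V_q(n, t) = 991, q^n = 1073741824, Hamming bound = 1083493, |C| = 580096 ≤ bound (satisfied).

Step 1: Compute V_q(n, t) = Σ_{j=0}^2 C(n, j) (q−1)^j.
  j = 0: C(15,0)·(3)^0 = 1·1 = 1.
  j = 1: C(15,1)·(3)^1 = 15·3 = 45.
  j = 2: C(15,2)·(3)^2 = 105·9 = 945.
  V_q(n, t) = 1 + 45 + 945 = 991.
Step 2: q^n = 4^15 = 1073741824.
Step 3: Hamming bound ⌊q^n / V_q(n,t)⌋ = ⌊1073741824/991⌋ = 1083493.
Step 4: Compare |C| = 580096 to 1083493: satisfied.
The claimed |C| lies below the Hamming bound.


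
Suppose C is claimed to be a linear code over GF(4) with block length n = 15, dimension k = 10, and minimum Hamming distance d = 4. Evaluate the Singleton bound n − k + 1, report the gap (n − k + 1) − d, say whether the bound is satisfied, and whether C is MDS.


Singleton RHS = n − k + 1 = 6, slack = 2, bound satisfied, not MDS.

Singleton bound: d ≤ n − k + 1.
Here n = 15, k = 10, so n − k + 1 = 6.
Given d = 4, check d ≤ 6: YES.
Slack = (n − k + 1) − d = 2.
The code is NOT MDS (slack = 2 > 0).
Description: the claimed parameters are [15, 10, 4]_4; such a code would be non-MDS.


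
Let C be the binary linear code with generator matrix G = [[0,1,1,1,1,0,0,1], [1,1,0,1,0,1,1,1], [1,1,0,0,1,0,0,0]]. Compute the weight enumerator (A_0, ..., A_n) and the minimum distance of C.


Weight distribution: A_0 = 1, A_3 = 1, A_4 = 2, A_5 = 3, A_6 = 1. Minimum distance d = 3.

Enumerate all 2^3 = 8 messages m ∈ F_2^3.
For each, compute codeword c = mG in F_2^8, then tally its weight.
  m = 000 → c = 00000000, weight = 0.
  m = 100 → c = 01111001, weight = 5.
  m = 010 → c = 11010111, weight = 6.
  m = 110 → c = 10101110, weight = 5.
  m = 001 → c = 11001000, weight = 3.
  m = 101 → c = 10110001, weight = 4.
  m = 011 → c = 00011111, weight = 5.
  m = 111 → c = 01100110, weight = 4.
Tally weights:
  weight 0: 1 codewords.
  weight 3: 1 codewords.
  weight 4: 2 codewords.
  weight 5: 3 codewords.
  weight 6: 1 codewords.
Minimum distance d = smallest w > 0 with A_w > 0 = 3.
Sanity: Σ A_w = 8 = 2^3 = 8 ✓.


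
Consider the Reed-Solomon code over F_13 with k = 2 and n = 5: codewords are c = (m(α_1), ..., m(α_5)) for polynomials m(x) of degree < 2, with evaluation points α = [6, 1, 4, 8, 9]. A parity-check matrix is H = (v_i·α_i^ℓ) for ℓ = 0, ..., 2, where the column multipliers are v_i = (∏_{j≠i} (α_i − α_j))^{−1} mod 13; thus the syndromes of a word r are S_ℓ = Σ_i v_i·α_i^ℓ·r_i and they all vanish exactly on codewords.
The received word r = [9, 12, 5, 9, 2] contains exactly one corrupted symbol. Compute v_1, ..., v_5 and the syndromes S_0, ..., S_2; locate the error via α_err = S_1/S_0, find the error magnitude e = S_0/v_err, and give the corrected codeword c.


S = (1, 8, 12), error at position 4, error magnitude e = 9, c = [9, 12, 5, 0, 2].

Step 1: column multipliers v_i = (∏_{j≠i}(α_i − α_j))^{−1} mod 13.
  i = 1 (α = 6): (6−1)(6−4)(6−8)(6−9) = 5·2·(−2)·(−3) = 60 ≡ 8, so v_1 = 8^{−1} = 5 (mod 13).
  i = 2 (α = 1): (1−6)(1−4)(1−8)(1−9) = (−5)·(−3)·(−7)·(−8) = 840 ≡ 8, so v_2 = 8^{−1} = 5 (mod 13).
  i = 3 (α = 4): (4−6)(4−1)(4−8)(4−9) = (−2)·3·(−4)·(−5) = −120 ≡ 10, so v_3 = 10^{−1} = 4 (mod 13).
  i = 4 (α = 8): (8−6)(8−1)(8−4)(8−9) = 2·7·4·(−1) = −56 ≡ 9, so v_4 = 9^{−1} = 3 (mod 13).
  i = 5 (α = 9): (9−6)(9−1)(9−4)(9−8) = 3·8·5·1 = 120 ≡ 3, so v_5 = 3^{−1} = 9 (mod 13).
  v = [5, 5, 4, 3, 9].
Step 2: syndromes of r = [9, 12, 5, 9, 2] (all sums mod 13).
  S_0 = Σ v_i r_i = 5·9 + 5·12 + 4·5 + 3·9 + 9·2 = 170 ≡ 1.
  S_1 = Σ v_i α_i r_i = 5·6·9 + 5·1·12 + 4·4·5 + 3·8·9 + 9·9·2 = 788 ≡ 8.
  α_i^2 mod 13 = [10, 1, 3, 12, 3].
  S_2 = Σ v_i α_i^2 r_i = 5·10·9 + 5·1·12 + 4·3·5 + 3·12·9 + 9·3·2 = 948 ≡ 12.
  S = (1, 8, 12) ≠ 0, so r is not a codeword (an error is present).
Step 3: locate the error. For a single error e at position i, S_ℓ = v_i·e·α_i^ℓ, so α_err = S_1/S_0.
  S_0^{−1} = 1^{−1} = 1 (mod 13), so α_err = 8·1 = 8 ≡ 8 = α_4. Error position i = 4.
  Consistency check: S_2/S_1 = 12·5 = 60 ≡ 8 = α_err ✓ (single-error assumption holds).
Step 4: error magnitude e = S_0/v_4 = S_0·∏_{j≠4}(α_4 − α_j) = 1·9 = 9 ≡ 9 (mod 13).
Step 5: correct position 4: c_4 = r_4 − e = 9 − 9 ≡ 0 (mod 13). Hence c = [9, 12, 5, 0, 2].
  Check: interpolating c through the α_i gives m(x) = 10 + 2·x (degree < 2) with m(α_i) = c_i for every i, so c is indeed a codeword.


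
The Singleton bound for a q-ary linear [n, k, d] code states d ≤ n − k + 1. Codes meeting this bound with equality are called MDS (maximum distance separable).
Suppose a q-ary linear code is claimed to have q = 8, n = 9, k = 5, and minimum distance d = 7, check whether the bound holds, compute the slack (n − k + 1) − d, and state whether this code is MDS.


Singleton RHS = n − k + 1 = 5, slack = -2, bound violated (no such code; not MDS).

Singleton bound: d ≤ n − k + 1.
Here n = 9, k = 5, so n − k + 1 = 5.
Given d = 7, check d ≤ 5: NO.
Slack = (n − k + 1) − d = -2.
The slack is negative: d = 7 exceeds n − k + 1 = 5 by 2, so the Singleton bound is violated and no linear [9, 5, 7]_8 code can exist. In particular it is not MDS (MDS requires d = n − k + 1 exactly).
Description: the claimed parameters are [9, 5, 7]_8; such a code would be impossible (violates the Singleton bound).


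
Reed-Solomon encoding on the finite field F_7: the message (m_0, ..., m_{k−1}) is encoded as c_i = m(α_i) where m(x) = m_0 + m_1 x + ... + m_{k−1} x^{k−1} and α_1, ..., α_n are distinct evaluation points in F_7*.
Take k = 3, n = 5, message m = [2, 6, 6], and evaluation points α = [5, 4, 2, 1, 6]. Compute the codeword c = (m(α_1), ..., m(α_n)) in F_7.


c = [0, 3, 3, 0, 2]

Message polynomial: m(x) = 2 + 6·x + 6·x^2 (mod 7).
For each evaluation point α_i, compute m(α_i) mod 7:
  α_1 = 5: Horner steps 6 → 1 → 0, so m(5) = 0.
  α_2 = 4: Horner steps 6 → 2 → 3, so m(4) = 3.
  α_3 = 2: Horner steps 6 → 4 → 3, so m(2) = 3.
  α_4 = 1: Horner steps 6 → 5 → 0, so m(1) = 0.
  α_5 = 6: Horner steps 6 → 0 → 2, so m(6) = 2.
Codeword c = [0, 3, 3, 0, 2] ∈ F_7^5.


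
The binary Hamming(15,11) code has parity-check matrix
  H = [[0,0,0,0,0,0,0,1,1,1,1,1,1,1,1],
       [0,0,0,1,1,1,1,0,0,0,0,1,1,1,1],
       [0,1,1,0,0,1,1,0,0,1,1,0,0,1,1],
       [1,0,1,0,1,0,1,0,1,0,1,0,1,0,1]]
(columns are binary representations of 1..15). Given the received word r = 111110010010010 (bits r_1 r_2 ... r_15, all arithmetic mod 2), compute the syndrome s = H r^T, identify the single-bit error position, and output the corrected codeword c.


s = (1, 1, 0, 0)^T, error position = 12, corrected codeword c = 111110010011010

Compute s = H r^T mod 2 one row at a time:
  s_1 = 1 + 0 + 0 + 1 + 0 + 0 + 1 + 0 = 3 ≡ 1 (mod 2).
  s_2 = 1 + 1 + 0 + 0 + 0 + 0 + 1 + 0 = 3 ≡ 1 (mod 2).
  s_3 = 1 + 1 + 0 + 0 + 0 + 1 + 1 + 0 = 4 ≡ 0 (mod 2).
  s_4 = 1 + 1 + 1 + 0 + 0 + 1 + 0 + 0 = 4 ≡ 0 (mod 2).
s = (1, 1, 0, 0)^T — this equals column 12 of H (binary 1100), so error is at position 12.
Correct: flip bit 12 of r = 111110010010010 to get c = 111110010011010.


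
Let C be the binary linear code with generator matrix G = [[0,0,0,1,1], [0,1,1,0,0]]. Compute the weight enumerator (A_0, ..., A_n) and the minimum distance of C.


Weight distribution: A_0 = 1, A_2 = 2, A_4 = 1. Minimum distance d = 2.

Enumerate all 2^2 = 4 messages m ∈ F_2^2.
For each, compute codeword c = mG in F_2^5, then tally its weight.
  m = 00 → c = 00000, weight = 0.
  m = 10 → c = 00011, weight = 2.
  m = 01 → c = 01100, weight = 2.
  m = 11 → c = 01111, weight = 4.
Tally weights:
  weight 0: 1 codewords.
  weight 2: 2 codewords.
  weight 4: 1 codewords.
Minimum distance d = smallest w > 0 with A_w > 0 = 2.
Sanity: Σ A_w = 4 = 2^2 = 4 ✓.


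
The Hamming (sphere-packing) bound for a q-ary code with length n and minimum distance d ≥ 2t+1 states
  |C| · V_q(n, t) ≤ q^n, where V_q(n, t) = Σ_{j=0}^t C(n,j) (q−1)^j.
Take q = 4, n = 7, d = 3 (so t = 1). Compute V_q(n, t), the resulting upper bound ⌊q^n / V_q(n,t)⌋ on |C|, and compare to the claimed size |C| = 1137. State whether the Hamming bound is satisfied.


V_q(n, t) = 22, q^n = 16384, Hamming bound = 744, |C| = 1137 > bound (violated).

Step 1: Compute V_q(n, t) = Σ_{j=0}^1 C(n, j) (q−1)^j.
  j = 0: C(7,0)·(3)^0 = 1·1 = 1.
  j = 1: C(7,1)·(3)^1 = 7·3 = 21.
  V_q(n, t) = 1 + 21 = 22.
Step 2: q^n = 4^7 = 16384.
Step 3: Hamming bound ⌊q^n / V_q(n,t)⌋ = ⌊16384/22⌋ = 744.
Step 4: Compare |C| = 1137 to 744: violated.
The claimed |C| lies above the Hamming bound, so no 4-ary code of length 7 with d ≥ 3 can have 1137 codewords.


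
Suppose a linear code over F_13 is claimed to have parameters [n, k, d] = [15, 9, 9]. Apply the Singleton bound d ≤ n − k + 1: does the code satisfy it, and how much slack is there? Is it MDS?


Singleton RHS = n − k + 1 = 7, slack = -2, bound violated (no such code; not MDS).

Singleton bound: d ≤ n − k + 1.
Here n = 15, k = 9, so n − k + 1 = 7.
Given d = 9, check d ≤ 7: NO.
Slack = (n − k + 1) − d = -2.
The slack is negative: d = 9 exceeds n − k + 1 = 7 by 2, so the Singleton bound is violated and no linear [15, 9, 9]_13 code can exist. In particular it is not MDS (MDS requires d = n − k + 1 exactly).
Description: the claimed parameters are [15, 9, 9]_13; such a code would be impossible (violates the Singleton bound).


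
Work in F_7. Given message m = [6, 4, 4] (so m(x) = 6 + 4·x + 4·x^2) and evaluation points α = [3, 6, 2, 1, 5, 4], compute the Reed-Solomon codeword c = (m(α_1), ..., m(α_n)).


c = [5, 6, 2, 0, 0, 2]

Message polynomial: m(x) = 6 + 4·x + 4·x^2 (mod 7).
For each evaluation point α_i, compute m(α_i) mod 7:
  α_1 = 3: Horner steps 4 → 2 → 5, so m(3) = 5.
  α_2 = 6: Horner steps 4 → 0 → 6, so m(6) = 6.
  α_3 = 2: Horner steps 4 → 5 → 2, so m(2) = 2.
  α_4 = 1: Horner steps 4 → 1 → 0, so m(1) = 0.
  α_5 = 5: Horner steps 4 → 3 → 0, so m(5) = 0.
  α_6 = 4: Horner steps 4 → 6 → 2, so m(4) = 2.
Codeword c = [5, 6, 2, 0, 0, 2] ∈ F_7^6.


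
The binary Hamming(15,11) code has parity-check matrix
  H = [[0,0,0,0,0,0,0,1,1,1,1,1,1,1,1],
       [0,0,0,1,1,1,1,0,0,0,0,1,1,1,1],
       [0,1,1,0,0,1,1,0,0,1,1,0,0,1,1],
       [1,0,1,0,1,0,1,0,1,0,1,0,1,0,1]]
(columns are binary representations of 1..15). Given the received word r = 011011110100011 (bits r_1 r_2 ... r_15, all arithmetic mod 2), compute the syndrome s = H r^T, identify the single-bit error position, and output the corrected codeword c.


s = (0, 1, 1, 0)^T, error position = 6, corrected codeword c = 011010110100011

Compute s = H r^T mod 2 one row at a time:
  s_1 = 1 + 0 + 1 + 0 + 0 + 0 + 1 + 1 = 4 ≡ 0 (mod 2).
  s_2 = 0 + 1 + 1 + 1 + 0 + 0 + 1 + 1 = 5 ≡ 1 (mod 2).
  s_3 = 1 + 1 + 1 + 1 + 1 + 0 + 1 + 1 = 7 ≡ 1 (mod 2).
  s_4 = 0 + 1 + 1 + 1 + 0 + 0 + 0 + 1 = 4 ≡ 0 (mod 2).
s = (0, 1, 1, 0)^T — this equals column 6 of H (binary 0110), so error is at position 6.
Correct: flip bit 6 of r = 011011110100011 to get c = 011010110100011.


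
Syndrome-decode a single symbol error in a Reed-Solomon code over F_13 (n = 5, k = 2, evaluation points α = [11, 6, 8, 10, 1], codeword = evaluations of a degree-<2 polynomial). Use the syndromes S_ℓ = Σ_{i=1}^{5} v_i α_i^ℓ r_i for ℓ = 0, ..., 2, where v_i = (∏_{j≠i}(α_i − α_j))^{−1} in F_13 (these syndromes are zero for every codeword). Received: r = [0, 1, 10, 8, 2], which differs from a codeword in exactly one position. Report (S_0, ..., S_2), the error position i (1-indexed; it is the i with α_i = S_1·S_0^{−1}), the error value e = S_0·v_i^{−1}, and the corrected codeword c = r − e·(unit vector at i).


S = (2, 3, 11), error at position 3, error magnitude e = 12, c = [0, 1, 11, 8, 2].

Step 1: column multipliers v_i = (∏_{j≠i}(α_i − α_j))^{−1} mod 13.
  i = 1 (α = 11): (11−6)(11−8)(11−10)(11−1) = 5·3·1·10 = 150 ≡ 7, so v_1 = 7^{−1} = 2 (mod 13).
  i = 2 (α = 6): (6−11)(6−8)(6−10)(6−1) = (−5)·(−2)·(−4)·5 = −200 ≡ 8, so v_2 = 8^{−1} = 5 (mod 13).
  i = 3 (α = 8): (8−11)(8−6)(8−10)(8−1) = (−3)·2·(−2)·7 = 84 ≡ 6, so v_3 = 6^{−1} = 11 (mod 13).
  i = 4 (α = 10): (10−11)(10−6)(10−8)(10−1) = (−1)·4·2·9 = −72 ≡ 6, so v_4 = 6^{−1} = 11 (mod 13).
  i = 5 (α = 1): (1−11)(1−6)(1−8)(1−10) = (−10)·(−5)·(−7)·(−9) = 3150 ≡ 4, so v_5 = 4^{−1} = 10 (mod 13).
  v = [2, 5, 11, 11, 10].
Step 2: syndromes of r = [0, 1, 10, 8, 2] (all sums mod 13).
  S_0 = Σ v_i r_i = 2·0 + 5·1 + 11·10 + 11·8 + 10·2 = 223 ≡ 2.
  S_1 = Σ v_i α_i r_i = 2·11·0 + 5·6·1 + 11·8·10 + 11·10·8 + 10·1·2 = 1810 ≡ 3.
  α_i^2 mod 13 = [4, 10, 12, 9, 1].
  S_2 = Σ v_i α_i^2 r_i = 2·4·0 + 5·10·1 + 11·12·10 + 11·9·8 + 10·1·2 = 2182 ≡ 11.
  S = (2, 3, 11) ≠ 0, so r is not a codeword (an error is present).
Step 3: locate the error. For a single error e at position i, S_ℓ = v_i·e·α_i^ℓ, so α_err = S_1/S_0.
  S_0^{−1} = 2^{−1} = 7 (mod 13), so α_err = 3·7 = 21 ≡ 8 = α_3. Error position i = 3.
  Consistency check: S_2/S_1 = 11·9 = 99 ≡ 8 = α_err ✓ (single-error assumption holds).
Step 4: error magnitude e = S_0/v_3 = S_0·∏_{j≠3}(α_3 − α_j) = 2·6 = 12 ≡ 12 (mod 13).
Step 5: correct position 3: c_3 = r_3 − e = 10 − 12 ≡ 11 (mod 13). Hence c = [0, 1, 11, 8, 2].
  Check: interpolating c through the α_i gives m(x) = 10 + 5·x (degree < 2) with m(α_i) = c_i for every i, so c is indeed a codeword.


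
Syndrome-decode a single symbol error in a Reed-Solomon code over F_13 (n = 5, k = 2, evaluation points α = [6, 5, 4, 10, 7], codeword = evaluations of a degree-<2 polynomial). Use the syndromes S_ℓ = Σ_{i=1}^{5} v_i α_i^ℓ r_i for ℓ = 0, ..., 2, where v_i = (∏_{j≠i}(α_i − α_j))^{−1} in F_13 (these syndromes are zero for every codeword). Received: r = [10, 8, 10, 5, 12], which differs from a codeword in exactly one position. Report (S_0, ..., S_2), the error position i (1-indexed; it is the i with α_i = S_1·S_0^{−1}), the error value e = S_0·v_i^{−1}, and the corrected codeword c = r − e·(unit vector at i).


S = (3, 12, 9), error at position 3, error magnitude e = 4, c = [10, 8, 6, 5, 12].

Step 1: column multipliers v_i = (∏_{j≠i}(α_i − α_j))^{−1} mod 13.
  i = 1 (α = 6): (6−5)(6−4)(6−10)(6−7) = 1·2·(−4)·(−1) = 8 ≡ 8, so v_1 = 8^{−1} = 5 (mod 13).
  i = 2 (α = 5): (5−6)(5−4)(5−10)(5−7) = (−1)·1·(−5)·(−2) = −10 ≡ 3, so v_2 = 3^{−1} = 9 (mod 13).
  i = 3 (α = 4): (4−6)(4−5)(4−10)(4−7) = (−2)·(−1)·(−6)·(−3) = 36 ≡ 10, so v_3 = 10^{−1} = 4 (mod 13).
  i = 4 (α = 10): (10−6)(10−5)(10−4)(10−7) = 4·5·6·3 = 360 ≡ 9, so v_4 = 9^{−1} = 3 (mod 13).
  i = 5 (α = 7): (7−6)(7−5)(7−4)(7−10) = 1·2·3·(−3) = −18 ≡ 8, so v_5 = 8^{−1} = 5 (mod 13).
  v = [5, 9, 4, 3, 5].
Step 2: syndromes of r = [10, 8, 10, 5, 12] (all sums mod 13).
  S_0 = Σ v_i r_i = 5·10 + 9·8 + 4·10 + 3·5 + 5·12 = 237 ≡ 3.
  S_1 = Σ v_i α_i r_i = 5·6·10 + 9·5·8 + 4·4·10 + 3·10·5 + 5·7·12 = 1390 ≡ 12.
  α_i^2 mod 13 = [10, 12, 3, 9, 10].
  S_2 = Σ v_i α_i^2 r_i = 5·10·10 + 9·12·8 + 4·3·10 + 3·9·5 + 5·10·12 = 2219 ≡ 9.
  S = (3, 12, 9) ≠ 0, so r is not a codeword (an error is present).
Step 3: locate the error. For a single error e at position i, S_ℓ = v_i·e·α_i^ℓ, so α_err = S_1/S_0.
  S_0^{−1} = 3^{−1} = 9 (mod 13), so α_err = 12·9 = 108 ≡ 4 = α_3. Error position i = 3.
  Consistency check: S_2/S_1 = 9·12 = 108 ≡ 4 = α_err ✓ (single-error assumption holds).
Step 4: error magnitude e = S_0/v_3 = S_0·∏_{j≠3}(α_3 − α_j) = 3·10 = 30 ≡ 4 (mod 13).
Step 5: correct position 3: c_3 = r_3 − e = 10 − 4 ≡ 6 (mod 13). Hence c = [10, 8, 6, 5, 12].
  Check: interpolating c through the α_i gives m(x) = 11 + 2·x (degree < 2) with m(α_i) = c_i for every i, so c is indeed a codeword.


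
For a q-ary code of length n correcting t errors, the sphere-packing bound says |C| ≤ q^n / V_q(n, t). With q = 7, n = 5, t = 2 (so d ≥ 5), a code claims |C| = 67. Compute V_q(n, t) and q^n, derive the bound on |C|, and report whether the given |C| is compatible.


V_q(n, t) = 391, q^n = 16807, Hamming bound = 42, |C| = 67 > bound (violated).

Step 1: Compute V_q(n, t) = Σ_{j=0}^2 C(n, j) (q−1)^j.
  j = 0: C(5,0)·(6)^0 = 1·1 = 1.
  j = 1: C(5,1)·(6)^1 = 5·6 = 30.
  j = 2: C(5,2)·(6)^2 = 10·36 = 360.
  V_q(n, t) = 1 + 30 + 360 = 391.
Step 2: q^n = 7^5 = 16807.
Step 3: Hamming bound ⌊q^n / V_q(n,t)⌋ = ⌊16807/391⌋ = 42.
Step 4: Compare |C| = 67 to 42: violated.
The claimed |C| lies above the Hamming bound, so no 7-ary code of length 5 with d ≥ 5 can have 67 codewords.


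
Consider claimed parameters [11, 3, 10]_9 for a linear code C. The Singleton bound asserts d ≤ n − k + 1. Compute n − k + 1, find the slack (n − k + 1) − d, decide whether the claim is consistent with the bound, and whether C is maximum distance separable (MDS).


Singleton RHS = n − k + 1 = 9, slack = -1, bound violated (no such code; not MDS).

Singleton bound: d ≤ n − k + 1.
Here n = 11, k = 3, so n − k + 1 = 9.
Given d = 10, check d ≤ 9: NO.
Slack = (n − k + 1) − d = -1.
The slack is negative: d = 10 exceeds n − k + 1 = 9 by 1, so the Singleton bound is violated and no linear [11, 3, 10]_9 code can exist. In particular it is not MDS (MDS requires d = n − k + 1 exactly).
Description: the claimed parameters are [11, 3, 10]_9; such a code would be impossible (violates the Singleton bound).


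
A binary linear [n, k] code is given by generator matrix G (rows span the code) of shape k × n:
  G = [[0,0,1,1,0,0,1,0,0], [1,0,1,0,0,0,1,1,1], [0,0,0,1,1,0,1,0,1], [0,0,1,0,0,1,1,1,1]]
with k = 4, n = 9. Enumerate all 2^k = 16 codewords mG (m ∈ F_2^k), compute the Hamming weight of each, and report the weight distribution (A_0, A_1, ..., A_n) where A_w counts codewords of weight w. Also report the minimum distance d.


Weight distribution: A_0 = 1, A_2 = 1, A_3 = 2, A_4 = 5, A_5 = 6, A_6 = 1. Minimum distance d = 2.

Enumerate all 2^4 = 16 messages m ∈ F_2^4.
For each, compute codeword c = mG in F_2^9, then tally its weight.
  m = 0000 → c = 000000000, weight = 0.
  m = 1000 → c = 001100100, weight = 3.
  m = 0100 → c = 101000111, weight = 5.
  m = 1100 → c = 100100011, weight = 4.
  m = 0010 → c = 000110101, weight = 4.
  m = 1010 → c = 001010001, weight = 3.
  m = 0110 → c = 101110010, weight = 5.
  m = 1110 → c = 100010110, weight = 4.
  m = 0001 → c = 001001111, weight = 5.
  m = 1001 → c = 000101011, weight = 4.
  m = 0101 → c = 100001000, weight = 2.
  m = 1101 → c = 101101100, weight = 5.
  m = 0011 → c = 001111010, weight = 5.
  m = 1011 → c = 000011110, weight = 4.
  m = 0111 → c = 100111101, weight = 6.
  m = 1111 → c = 101011001, weight = 5.
Tally weights:
  weight 0: 1 codewords.
  weight 2: 1 codewords.
  weight 3: 2 codewords.
  weight 4: 5 codewords.
  weight 5: 6 codewords.
  weight 6: 1 codewords.
Minimum distance d = smallest w > 0 with A_w > 0 = 2.
Sanity: Σ A_w = 16 = 2^4 = 16 ✓.


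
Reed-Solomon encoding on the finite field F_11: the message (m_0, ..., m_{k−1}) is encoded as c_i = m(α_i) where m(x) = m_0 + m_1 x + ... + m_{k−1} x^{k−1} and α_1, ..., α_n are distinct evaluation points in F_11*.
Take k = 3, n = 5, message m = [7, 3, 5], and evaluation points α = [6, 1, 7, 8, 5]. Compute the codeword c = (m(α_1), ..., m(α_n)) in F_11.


c = [7, 4, 9, 10, 4]

Message polynomial: m(x) = 7 + 3·x + 5·x^2 (mod 11).
For each evaluation point α_i, compute m(α_i) mod 11:
  α_1 = 6: Horner steps 5 → 0 → 7, so m(6) = 7.
  α_2 = 1: Horner steps 5 → 8 → 4, so m(1) = 4.
  α_3 = 7: Horner steps 5 → 5 → 9, so m(7) = 9.
  α_4 = 8: Horner steps 5 → 10 → 10, so m(8) = 10.
  α_5 = 5: Horner steps 5 → 6 → 4, so m(5) = 4.
Codeword c = [7, 4, 9, 10, 4] ∈ F_11^5.


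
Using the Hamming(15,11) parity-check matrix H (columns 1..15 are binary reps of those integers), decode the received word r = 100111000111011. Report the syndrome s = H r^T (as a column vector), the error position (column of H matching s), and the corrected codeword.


s = (1, 0, 1, 0)^T, error position = 10, corrected codeword c = 100111000011011

Compute s = H r^T mod 2 one row at a time:
  s_1 = 0 + 0 + 1 + 1 + 1 + 0 + 1 + 1 = 5 ≡ 1 (mod 2).
  s_2 = 1 + 1 + 1 + 0 + 1 + 0 + 1 + 1 = 6 ≡ 0 (mod 2).
  s_3 = 0 + 0 + 1 + 0 + 1 + 1 + 1 + 1 = 5 ≡ 1 (mod 2).
  s_4 = 1 + 0 + 1 + 0 + 0 + 1 + 0 + 1 = 4 ≡ 0 (mod 2).
s = (1, 0, 1, 0)^T — this equals column 10 of H (binary 1010), so error is at position 10.
Correct: flip bit 10 of r = 100111000111011 to get c = 100111000011011.


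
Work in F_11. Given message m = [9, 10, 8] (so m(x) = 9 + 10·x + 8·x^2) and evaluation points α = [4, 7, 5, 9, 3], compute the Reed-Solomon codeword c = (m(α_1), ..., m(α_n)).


c = [1, 9, 6, 10, 1]

Message polynomial: m(x) = 9 + 10·x + 8·x^2 (mod 11).
For each evaluation point α_i, compute m(α_i) mod 11:
  α_1 = 4: Horner steps 8 → 9 → 1, so m(4) = 1.
  α_2 = 7: Horner steps 8 → 0 → 9, so m(7) = 9.
  α_3 = 5: Horner steps 8 → 6 → 6, so m(5) = 6.
  α_4 = 9: Horner steps 8 → 5 → 10, so m(9) = 10.
  α_5 = 3: Horner steps 8 → 1 → 1, so m(3) = 1.
Codeword c = [1, 9, 6, 10, 1] ∈ F_11^5.


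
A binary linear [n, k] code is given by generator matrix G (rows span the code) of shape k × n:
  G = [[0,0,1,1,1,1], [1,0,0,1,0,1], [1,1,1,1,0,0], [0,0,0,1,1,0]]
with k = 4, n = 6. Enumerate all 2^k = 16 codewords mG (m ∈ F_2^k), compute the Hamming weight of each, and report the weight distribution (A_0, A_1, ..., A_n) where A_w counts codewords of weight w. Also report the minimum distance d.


Weight distribution: A_0 = 1, A_1 = 1, A_2 = 2, A_3 = 6, A_4 = 5, A_5 = 1. Minimum distance d = 1.

Enumerate all 2^4 = 16 messages m ∈ F_2^4.
For each, compute codeword c = mG in F_2^6, then tally its weight.
  m = 0000 → c = 000000, weight = 0.
  m = 1000 → c = 001111, weight = 4.
  m = 0100 → c = 100101, weight = 3.
  m = 1100 → c = 101010, weight = 3.
  m = 0010 → c = 111100, weight = 4.
  m = 1010 → c = 110011, weight = 4.
  m = 0110 → c = 011001, weight = 3.
  m = 1110 → c = 010110, weight = 3.
  m = 0001 → c = 000110, weight = 2.
  m = 1001 → c = 001001, weight = 2.
  m = 0101 → c = 100011, weight = 3.
  m = 1101 → c = 101100, weight = 3.
  m = 0011 → c = 111010, weight = 4.
  m = 1011 → c = 110101, weight = 4.
  m = 0111 → c = 011111, weight = 5.
  m = 1111 → c = 010000, weight = 1.
Tally weights:
  weight 0: 1 codewords.
  weight 1: 1 codewords.
  weight 2: 2 codewords.
  weight 3: 6 codewords.
  weight 4: 5 codewords.
  weight 5: 1 codewords.
Minimum distance d = smallest w > 0 with A_w > 0 = 1.
Sanity: Σ A_w = 16 = 2^4 = 16 ✓.


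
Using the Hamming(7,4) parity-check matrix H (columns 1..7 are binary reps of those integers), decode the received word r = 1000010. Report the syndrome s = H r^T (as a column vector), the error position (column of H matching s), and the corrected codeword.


s = (1, 1, 1)^T, error position = 7, corrected codeword c = 1000011

Compute s = H r^T mod 2 one row at a time:
  s_1 = 0 + 0 + 1 + 0 = 1 ≡ 1 (mod 2).
  s_2 = 0 + 0 + 1 + 0 = 1 ≡ 1 (mod 2).
  s_3 = 1 + 0 + 0 + 0 = 1 ≡ 1 (mod 2).
s = (1, 1, 1)^T — this equals column 7 of H (binary 111), so error is at position 7.
Correct: flip bit 7 of r = 1000010 to get c = 1000011.


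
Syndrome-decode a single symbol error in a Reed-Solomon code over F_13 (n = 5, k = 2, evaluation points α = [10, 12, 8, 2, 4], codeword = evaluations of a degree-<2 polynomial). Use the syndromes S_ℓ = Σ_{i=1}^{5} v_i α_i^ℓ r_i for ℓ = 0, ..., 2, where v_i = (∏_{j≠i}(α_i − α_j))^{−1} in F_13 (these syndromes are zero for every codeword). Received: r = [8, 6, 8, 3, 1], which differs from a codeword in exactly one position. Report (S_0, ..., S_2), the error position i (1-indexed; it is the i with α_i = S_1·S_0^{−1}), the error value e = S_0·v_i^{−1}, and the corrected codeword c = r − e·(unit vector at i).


S = (5, 1, 8), error at position 3, error magnitude e = 11, c = [8, 6, 10, 3, 1].

Step 1: column multipliers v_i = (∏_{j≠i}(α_i − α_j))^{−1} mod 13.
  i = 1 (α = 10): (10−12)(10−8)(10−2)(10−4) = (−2)·2·8·6 = −192 ≡ 3, so v_1 = 3^{−1} = 9 (mod 13).
  i = 2 (α = 12): (12−10)(12−8)(12−2)(12−4) = 2·4·10·8 = 640 ≡ 3, so v_2 = 3^{−1} = 9 (mod 13).
  i = 3 (α = 8): (8−10)(8−12)(8−2)(8−4) = (−2)·(−4)·6·4 = 192 ≡ 10, so v_3 = 10^{−1} = 4 (mod 13).
  i = 4 (α = 2): (2−10)(2−12)(2−8)(2−4) = (−8)·(−10)·(−6)·(−2) = 960 ≡ 11, so v_4 = 11^{−1} = 6 (mod 13).
  i = 5 (α = 4): (4−10)(4−12)(4−8)(4−2) = (−6)·(−8)·(−4)·2 = −384 ≡ 6, so v_5 = 6^{−1} = 11 (mod 13).
  v = [9, 9, 4, 6, 11].
Step 2: syndromes of r = [8, 6, 8, 3, 1] (all sums mod 13).
  S_0 = Σ v_i r_i = 9·8 + 9·6 + 4·8 + 6·3 + 11·1 = 187 ≡ 5.
  S_1 = Σ v_i α_i r_i = 9·10·8 + 9·12·6 + 4·8·8 + 6·2·3 + 11·4·1 = 1704 ≡ 1.
  α_i^2 mod 13 = [9, 1, 12, 4, 3].
  S_2 = Σ v_i α_i^2 r_i = 9·9·8 + 9·1·6 + 4·12·8 + 6·4·3 + 11·3·1 = 1191 ≡ 8.
  S = (5, 1, 8) ≠ 0, so r is not a codeword (an error is present).
Step 3: locate the error. For a single error e at position i, S_ℓ = v_i·e·α_i^ℓ, so α_err = S_1/S_0.
  S_0^{−1} = 5^{−1} = 8 (mod 13), so α_err = 1·8 = 8 ≡ 8 = α_3. Error position i = 3.
  Consistency check: S_2/S_1 = 8·1 = 8 ≡ 8 = α_err ✓ (single-error assumption holds).
Step 4: error magnitude e = S_0/v_3 = S_0·∏_{j≠3}(α_3 − α_j) = 5·10 = 50 ≡ 11 (mod 13).
Step 5: correct position 3: c_3 = r_3 − e = 8 − 11 ≡ 10 (mod 13). Hence c = [8, 6, 10, 3, 1].
  Check: interpolating c through the α_i gives m(x) = 5 + 12·x (degree < 2) with m(α_i) = c_i for every i, so c is indeed a codeword.


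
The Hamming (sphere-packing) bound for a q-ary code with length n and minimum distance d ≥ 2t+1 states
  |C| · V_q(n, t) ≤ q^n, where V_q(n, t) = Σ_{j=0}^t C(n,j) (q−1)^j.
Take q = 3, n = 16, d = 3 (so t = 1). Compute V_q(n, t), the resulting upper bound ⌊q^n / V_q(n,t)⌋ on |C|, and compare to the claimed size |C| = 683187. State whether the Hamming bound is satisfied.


V_q(n, t) = 33, q^n = 43046721, Hamming bound = 1304446, |C| = 683187 ≤ bound (satisfied).

Step 1: Compute V_q(n, t) = Σ_{j=0}^1 C(n, j) (q−1)^j.
  j = 0: C(16,0)·(2)^0 = 1·1 = 1.
  j = 1: C(16,1)·(2)^1 = 16·2 = 32.
  V_q(n, t) = 1 + 32 = 33.
Step 2: q^n = 3^16 = 43046721.
Step 3: Hamming bound ⌊q^n / V_q(n,t)⌋ = ⌊43046721/33⌋ = 1304446.
Step 4: Compare |C| = 683187 to 1304446: satisfied.
The claimed |C| lies below the Hamming bound.


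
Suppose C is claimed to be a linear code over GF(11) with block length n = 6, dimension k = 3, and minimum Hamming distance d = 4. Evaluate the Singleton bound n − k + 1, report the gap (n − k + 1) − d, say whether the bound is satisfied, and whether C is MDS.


Singleton RHS = n − k + 1 = 4, slack = 0, bound satisfied, MDS.

Singleton bound: d ≤ n − k + 1.
Here n = 6, k = 3, so n − k + 1 = 4.
Given d = 4, check d ≤ 4: YES.
Slack = (n − k + 1) − d = 0.
The code is MDS (slack = 0).
Description: the claimed parameters are [6, 3, 4]_11; such a code would be MDS (meets Singleton bound).


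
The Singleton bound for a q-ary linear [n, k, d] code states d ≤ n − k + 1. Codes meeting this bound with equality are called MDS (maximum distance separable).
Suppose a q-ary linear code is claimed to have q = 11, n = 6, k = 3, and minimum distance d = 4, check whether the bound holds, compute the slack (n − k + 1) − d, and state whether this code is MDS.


Singleton RHS = n − k + 1 = 4, slack = 0, bound satisfied, MDS.

Singleton bound: d ≤ n − k + 1.
Here n = 6, k = 3, so n − k + 1 = 4.
Given d = 4, check d ≤ 4: YES.
Slack = (n − k + 1) − d = 0.
The code is MDS (slack = 0).
Description: the claimed parameters are [6, 3, 4]_11; such a code would be MDS (meets Singleton bound).


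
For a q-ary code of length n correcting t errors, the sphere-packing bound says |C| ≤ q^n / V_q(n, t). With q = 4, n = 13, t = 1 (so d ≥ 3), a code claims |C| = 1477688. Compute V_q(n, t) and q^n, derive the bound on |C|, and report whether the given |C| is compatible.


V_q(n, t) = 40, q^n = 67108864, Hamming bound = 1677721, |C| = 1477688 ≤ bound (satisfied).

Step 1: Compute V_q(n, t) = Σ_{j=0}^1 C(n, j) (q−1)^j.
  j = 0: C(13,0)·(3)^0 = 1·1 = 1.
  j = 1: C(13,1)·(3)^1 = 13·3 = 39.
  V_q(n, t) = 1 + 39 = 40.
Step 2: q^n = 4^13 = 67108864.
Step 3: Hamming bound ⌊q^n / V_q(n,t)⌋ = ⌊67108864/40⌋ = 1677721.
Step 4: Compare |C| = 1477688 to 1677721: satisfied.
The claimed |C| lies below the Hamming bound.


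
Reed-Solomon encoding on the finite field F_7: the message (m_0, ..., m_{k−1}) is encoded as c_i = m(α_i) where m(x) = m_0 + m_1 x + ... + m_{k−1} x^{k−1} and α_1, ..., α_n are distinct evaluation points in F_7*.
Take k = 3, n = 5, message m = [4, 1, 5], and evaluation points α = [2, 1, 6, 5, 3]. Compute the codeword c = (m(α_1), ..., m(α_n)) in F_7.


c = [5, 3, 1, 1, 3]

Message polynomial: m(x) = 4 + 1·x + 5·x^2 (mod 7).
For each evaluation point α_i, compute m(α_i) mod 7:
  α_1 = 2: Horner steps 5 → 4 → 5, so m(2) = 5.
  α_2 = 1: Horner steps 5 → 6 → 3, so m(1) = 3.
  α_3 = 6: Horner steps 5 → 3 → 1, so m(6) = 1.
  α_4 = 5: Horner steps 5 → 5 → 1, so m(5) = 1.
  α_5 = 3: Horner steps 5 → 2 → 3, so m(3) = 3.
Codeword c = [5, 3, 1, 1, 3] ∈ F_7^5.


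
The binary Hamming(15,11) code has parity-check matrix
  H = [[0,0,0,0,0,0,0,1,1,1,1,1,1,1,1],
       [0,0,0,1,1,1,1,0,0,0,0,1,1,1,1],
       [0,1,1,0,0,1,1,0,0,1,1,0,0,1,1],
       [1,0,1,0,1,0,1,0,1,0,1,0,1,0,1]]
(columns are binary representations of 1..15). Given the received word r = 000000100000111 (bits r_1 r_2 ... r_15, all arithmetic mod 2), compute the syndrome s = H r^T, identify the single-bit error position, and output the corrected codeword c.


s = (1, 0, 1, 1)^T, error position = 11, corrected codeword c = 000000100010111

Compute s = H r^T mod 2 one row at a time:
  s_1 = 0 + 0 + 0 + 0 + 0 + 1 + 1 + 1 = 3 ≡ 1 (mod 2).
  s_2 = 0 + 0 + 0 + 1 + 0 + 1 + 1 + 1 = 4 ≡ 0 (mod 2).
  s_3 = 0 + 0 + 0 + 1 + 0 + 0 + 1 + 1 = 3 ≡ 1 (mod 2).
  s_4 = 0 + 0 + 0 + 1 + 0 + 0 + 1 + 1 = 3 ≡ 1 (mod 2).
s = (1, 0, 1, 1)^T — this equals column 11 of H (binary 1011), so error is at position 11.
Correct: flip bit 11 of r = 000000100000111 to get c = 000000100010111.


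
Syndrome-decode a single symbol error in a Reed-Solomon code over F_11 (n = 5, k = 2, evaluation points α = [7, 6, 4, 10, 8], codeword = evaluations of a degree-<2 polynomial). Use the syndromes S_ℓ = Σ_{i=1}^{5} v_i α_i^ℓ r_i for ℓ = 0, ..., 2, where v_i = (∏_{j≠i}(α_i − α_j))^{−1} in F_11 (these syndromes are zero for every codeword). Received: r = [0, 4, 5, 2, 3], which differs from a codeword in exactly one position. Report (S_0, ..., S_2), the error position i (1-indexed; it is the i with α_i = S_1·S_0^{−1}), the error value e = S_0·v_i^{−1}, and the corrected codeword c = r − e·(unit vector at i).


S = (10, 4, 6), error at position 1, error magnitude e = 2, c = [9, 4, 5, 2, 3].

Step 1: column multipliers v_i = (∏_{j≠i}(α_i − α_j))^{−1} mod 11.
  i = 1 (α = 7): (7−6)(7−4)(7−10)(7−8) = 1·3·(−3)·(−1) = 9 ≡ 9, so v_1 = 9^{−1} = 5 (mod 11).
  i = 2 (α = 6): (6−7)(6−4)(6−10)(6−8) = (−1)·2·(−4)·(−2) = −16 ≡ 6, so v_2 = 6^{−1} = 2 (mod 11).
  i = 3 (α = 4): (4−7)(4−6)(4−10)(4−8) = (−3)·(−2)·(−6)·(−4) = 144 ≡ 1, so v_3 = 1^{−1} = 1 (mod 11).
  i = 4 (α = 10): (10−7)(10−6)(10−4)(10−8) = 3·4·6·2 = 144 ≡ 1, so v_4 = 1^{−1} = 1 (mod 11).
  i = 5 (α = 8): (8−7)(8−6)(8−4)(8−10) = 1·2·4·(−2) = −16 ≡ 6, so v_5 = 6^{−1} = 2 (mod 11).
  v = [5, 2, 1, 1, 2].
Step 2: syndromes of r = [0, 4, 5, 2, 3] (all sums mod 11).
  S_0 = Σ v_i r_i = 5·0 + 2·4 + 1·5 + 1·2 + 2·3 = 21 ≡ 10.
  S_1 = Σ v_i α_i r_i = 5·7·0 + 2·6·4 + 1·4·5 + 1·10·2 + 2·8·3 = 136 ≡ 4.
  α_i^2 mod 11 = [5, 3, 5, 1, 9].
  S_2 = Σ v_i α_i^2 r_i = 5·5·0 + 2·3·4 + 1·5·5 + 1·1·2 + 2·9·3 = 105 ≡ 6.
  S = (10, 4, 6) ≠ 0, so r is not a codeword (an error is present).
Step 3: locate the error. For a single error e at position i, S_ℓ = v_i·e·α_i^ℓ, so α_err = S_1/S_0.
  S_0^{−1} = 10^{−1} = 10 (mod 11), so α_err = 4·10 = 40 ≡ 7 = α_1. Error position i = 1.
  Consistency check: S_2/S_1 = 6·3 = 18 ≡ 7 = α_err ✓ (single-error assumption holds).
Step 4: error magnitude e = S_0/v_1 = S_0·∏_{j≠1}(α_1 − α_j) = 10·9 = 90 ≡ 2 (mod 11).
Step 5: correct position 1: c_1 = r_1 − e = 0 − 2 ≡ 9 (mod 11). Hence c = [9, 4, 5, 2, 3].
  Check: interpolating c through the α_i gives m(x) = 7 + 5·x (degree < 2) with m(α_i) = c_i for every i, so c is indeed a codeword.
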